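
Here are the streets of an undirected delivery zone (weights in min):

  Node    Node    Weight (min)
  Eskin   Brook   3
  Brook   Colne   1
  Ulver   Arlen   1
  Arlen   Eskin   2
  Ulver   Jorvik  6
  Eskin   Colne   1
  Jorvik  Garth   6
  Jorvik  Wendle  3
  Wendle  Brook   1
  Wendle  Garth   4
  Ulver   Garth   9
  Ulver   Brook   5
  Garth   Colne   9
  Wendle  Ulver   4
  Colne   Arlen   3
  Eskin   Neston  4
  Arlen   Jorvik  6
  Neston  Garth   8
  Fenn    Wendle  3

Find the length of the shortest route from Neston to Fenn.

10 min

Settle nodes by increasing distance from Neston:
Neston: 0
Eskin: 4  (via Neston)
Colne: 5  (via Eskin)
Arlen: 6  (via Eskin)
Brook: 6  (via Colne)
Ulver: 7  (via Arlen)
Wendle: 7  (via Brook)
Garth: 8  (via Neston)
Jorvik: 10  (via Wendle)
Fenn: 10  (via Wendle)
Shortest route: Neston–Eskin–Colne–Brook–Wendle–Fenn = 10 min.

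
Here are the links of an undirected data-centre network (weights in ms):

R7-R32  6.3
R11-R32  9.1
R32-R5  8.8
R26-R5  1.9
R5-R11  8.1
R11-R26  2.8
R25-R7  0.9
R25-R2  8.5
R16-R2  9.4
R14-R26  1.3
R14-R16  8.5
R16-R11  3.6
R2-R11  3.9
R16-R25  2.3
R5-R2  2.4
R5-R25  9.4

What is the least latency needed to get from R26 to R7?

Settle nodes by increasing distance from R26:
R26: 0
R14: 1.3  (via R26)
R5: 1.9  (via R26)
R11: 2.8  (via R26)
R2: 4.3  (via R5)
R16: 6.4  (via R11)
R25: 8.7  (via R16)
R7: 9.6  (via R25)
Shortest route: R26 → R11 → R16 → R25 → R7 = 9.6 ms.

9.6 ms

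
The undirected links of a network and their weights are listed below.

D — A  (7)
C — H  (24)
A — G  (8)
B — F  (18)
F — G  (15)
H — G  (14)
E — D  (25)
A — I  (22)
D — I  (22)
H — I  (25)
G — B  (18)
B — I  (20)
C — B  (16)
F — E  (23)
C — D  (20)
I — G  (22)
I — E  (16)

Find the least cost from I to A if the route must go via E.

Shortest I→E: I–E = 16
Shortest E→A: E–D–A = 32
Total via E: 16 + 32 = 48.

48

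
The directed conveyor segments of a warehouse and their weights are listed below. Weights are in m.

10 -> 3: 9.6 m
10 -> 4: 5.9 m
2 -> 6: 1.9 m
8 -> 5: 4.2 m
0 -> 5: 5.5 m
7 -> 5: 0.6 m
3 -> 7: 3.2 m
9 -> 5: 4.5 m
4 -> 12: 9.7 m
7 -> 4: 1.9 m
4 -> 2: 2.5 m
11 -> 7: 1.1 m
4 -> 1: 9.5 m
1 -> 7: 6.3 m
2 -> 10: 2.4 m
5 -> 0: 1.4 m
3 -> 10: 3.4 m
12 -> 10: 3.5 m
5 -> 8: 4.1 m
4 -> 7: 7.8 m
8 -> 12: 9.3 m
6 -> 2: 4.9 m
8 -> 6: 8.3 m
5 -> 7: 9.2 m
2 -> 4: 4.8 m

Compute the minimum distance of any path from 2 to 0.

Enumerating some paths:
2 → 10 → 4 → 7 → 5 → 0: 2.4+5.9+7.8+0.6+1.4 = 18.1
2 → 10 → 3 → 7 → 5 → 0: 2.4+9.6+3.2+0.6+1.4 = 17.2
2 → 4 → 7 → 5 → 0: 4.8+7.8+0.6+1.4 = 14.6
The minimum is 14.6 m via 2 → 4 → 7 → 5 → 0.

14.6 m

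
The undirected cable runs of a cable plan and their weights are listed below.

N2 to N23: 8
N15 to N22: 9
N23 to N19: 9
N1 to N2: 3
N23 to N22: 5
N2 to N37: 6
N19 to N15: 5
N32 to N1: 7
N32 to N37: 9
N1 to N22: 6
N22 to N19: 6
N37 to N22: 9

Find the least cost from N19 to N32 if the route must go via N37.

Best N19 to N37: N19–N22–N37 costing 15
Shortest N37→N32: N37–N32 = 9
Total via N37: 15 + 9 = 24.

24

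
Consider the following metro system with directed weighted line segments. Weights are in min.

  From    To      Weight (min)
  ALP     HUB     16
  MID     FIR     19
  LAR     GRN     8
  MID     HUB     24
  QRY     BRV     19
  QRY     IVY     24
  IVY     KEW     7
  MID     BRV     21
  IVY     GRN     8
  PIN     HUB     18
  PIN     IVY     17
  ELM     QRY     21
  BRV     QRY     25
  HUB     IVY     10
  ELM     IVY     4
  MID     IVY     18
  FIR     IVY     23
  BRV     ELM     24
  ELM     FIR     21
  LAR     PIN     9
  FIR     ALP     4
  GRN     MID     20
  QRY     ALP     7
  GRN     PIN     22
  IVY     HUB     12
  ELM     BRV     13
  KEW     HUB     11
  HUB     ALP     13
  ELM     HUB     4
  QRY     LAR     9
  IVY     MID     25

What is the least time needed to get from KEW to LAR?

101 min

Shortest distances from KEW:
KEW: 0
HUB: 11  (via KEW)
IVY: 21  (via HUB)
ALP: 24  (via HUB)
GRN: 29  (via IVY)
MID: 46  (via IVY)
PIN: 51  (via GRN)
FIR: 65  (via MID)
BRV: 67  (via MID)
ELM: 91  (via BRV)
QRY: 92  (via BRV)
LAR: 101  (via QRY)
Shortest route: KEW → HUB → IVY → MID → BRV → QRY → LAR = 101 min.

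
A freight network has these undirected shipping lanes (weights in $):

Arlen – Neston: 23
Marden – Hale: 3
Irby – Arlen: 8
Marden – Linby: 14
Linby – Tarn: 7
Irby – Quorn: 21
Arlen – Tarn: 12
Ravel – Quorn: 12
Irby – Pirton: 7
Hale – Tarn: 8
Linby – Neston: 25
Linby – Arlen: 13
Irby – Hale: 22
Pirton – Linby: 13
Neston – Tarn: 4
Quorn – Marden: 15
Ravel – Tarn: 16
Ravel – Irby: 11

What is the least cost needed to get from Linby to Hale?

$15

Compare a few routes:
Linby–Marden–Hale: 14+3 = 17
Linby–Tarn–Hale: 7+8 = 15
Cheapest is Linby–Tarn–Hale at $15.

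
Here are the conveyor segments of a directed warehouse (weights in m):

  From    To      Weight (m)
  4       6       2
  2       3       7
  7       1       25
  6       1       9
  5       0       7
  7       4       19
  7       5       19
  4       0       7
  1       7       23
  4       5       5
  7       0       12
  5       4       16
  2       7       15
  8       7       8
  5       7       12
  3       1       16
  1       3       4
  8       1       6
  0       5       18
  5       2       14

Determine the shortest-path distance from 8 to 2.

Compare a few routes:
8 → 1 → 7 → 5 → 2: 6+23+19+14 = 62
8 → 7 → 4 → 5 → 2: 8+19+5+14 = 46
8 → 7 → 5 → 2: 8+19+14 = 41
8 → 7 → 0 → 5 → 2: 8+12+18+14 = 52
The minimum is 41 m via 8 → 7 → 5 → 2.

41 m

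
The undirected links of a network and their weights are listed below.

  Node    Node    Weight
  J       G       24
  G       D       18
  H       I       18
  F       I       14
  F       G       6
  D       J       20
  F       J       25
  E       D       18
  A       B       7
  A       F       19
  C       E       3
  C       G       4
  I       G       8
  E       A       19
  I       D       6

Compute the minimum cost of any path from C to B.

Candidate routes:
C - G - F - A - B: 4+6+19+7 = 36
C - E - A - B: 3+19+7 = 29
The minimum is 29 via C - E - A - B.

29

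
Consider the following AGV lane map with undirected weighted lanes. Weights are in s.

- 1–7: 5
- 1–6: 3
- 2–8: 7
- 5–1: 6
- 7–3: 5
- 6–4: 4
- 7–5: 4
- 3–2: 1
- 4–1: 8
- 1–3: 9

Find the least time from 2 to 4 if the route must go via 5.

Shortest 2→5: 2–3–7–5 = 10
Shortest 5→4: 5–1–6–4 = 13
Total via 5: 10 + 13 = 23 s.

23 s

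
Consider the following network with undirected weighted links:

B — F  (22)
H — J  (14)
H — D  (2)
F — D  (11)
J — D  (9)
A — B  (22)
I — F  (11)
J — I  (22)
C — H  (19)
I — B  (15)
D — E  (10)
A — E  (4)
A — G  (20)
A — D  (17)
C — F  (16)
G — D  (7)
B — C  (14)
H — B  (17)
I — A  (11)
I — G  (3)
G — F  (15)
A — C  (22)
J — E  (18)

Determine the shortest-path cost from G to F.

Compare a few routes:
G–F: 15 = 15
G–I–F: 3+11 = 14
G–D–F: 7+11 = 18
The minimum is 14 via G–I–F.

14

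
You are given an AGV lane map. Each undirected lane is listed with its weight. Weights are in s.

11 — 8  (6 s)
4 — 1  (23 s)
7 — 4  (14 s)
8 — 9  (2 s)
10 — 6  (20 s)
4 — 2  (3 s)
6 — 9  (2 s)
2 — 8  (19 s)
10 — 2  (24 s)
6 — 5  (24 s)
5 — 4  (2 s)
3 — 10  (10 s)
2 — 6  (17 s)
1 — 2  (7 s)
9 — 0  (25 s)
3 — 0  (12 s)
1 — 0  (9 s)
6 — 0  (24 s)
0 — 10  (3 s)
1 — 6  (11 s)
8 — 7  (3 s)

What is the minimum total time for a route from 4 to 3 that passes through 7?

51 s

Shortest 4→7: 4 → 7 = 14
Best 7 to 3: 7 → 8 → 9 → 6 → 10 → 3 costing 37
Total via 7: 14 + 37 = 51 s.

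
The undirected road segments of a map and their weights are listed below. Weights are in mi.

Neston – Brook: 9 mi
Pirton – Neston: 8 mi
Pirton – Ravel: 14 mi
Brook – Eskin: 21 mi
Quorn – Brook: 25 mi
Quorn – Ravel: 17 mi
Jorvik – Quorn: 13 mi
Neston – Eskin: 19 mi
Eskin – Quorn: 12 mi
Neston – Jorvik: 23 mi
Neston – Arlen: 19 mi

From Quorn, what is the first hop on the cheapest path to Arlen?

Eskin

Compare a few routes:
Quorn–Eskin–Neston–Arlen: 12+19+19 = 50
Quorn–Brook–Neston–Arlen: 25+9+19 = 53
Cheapest is Quorn–Eskin–Neston–Arlen at 50 mi.
So from Quorn the first move is to Eskin.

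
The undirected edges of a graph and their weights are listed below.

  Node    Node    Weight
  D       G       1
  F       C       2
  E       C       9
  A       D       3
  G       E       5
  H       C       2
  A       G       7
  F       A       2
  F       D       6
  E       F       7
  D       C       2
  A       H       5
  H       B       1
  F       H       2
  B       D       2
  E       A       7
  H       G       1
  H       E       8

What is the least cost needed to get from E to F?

Settle nodes by increasing distance from E:
E: 0
G: 5  (via E)
D: 6  (via G)
H: 6  (via G)
A: 7  (via E)
B: 7  (via H)
F: 7  (via E)
Shortest route: E → F = 7.

7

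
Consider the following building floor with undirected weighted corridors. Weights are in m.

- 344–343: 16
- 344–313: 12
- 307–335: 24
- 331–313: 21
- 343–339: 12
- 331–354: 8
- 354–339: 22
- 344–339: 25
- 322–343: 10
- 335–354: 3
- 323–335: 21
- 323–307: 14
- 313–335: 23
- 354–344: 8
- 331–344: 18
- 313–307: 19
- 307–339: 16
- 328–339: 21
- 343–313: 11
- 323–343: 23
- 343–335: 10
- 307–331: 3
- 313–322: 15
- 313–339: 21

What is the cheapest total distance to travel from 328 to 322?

43 m

Candidate routes:
328 - 339 - 343 - 322: 21+12+10 = 43
328 - 339 - 313 - 322: 21+21+15 = 57
328 - 339 - 343 - 313 - 322: 21+12+11+15 = 59
The minimum is 43 m via 328 - 339 - 343 - 322.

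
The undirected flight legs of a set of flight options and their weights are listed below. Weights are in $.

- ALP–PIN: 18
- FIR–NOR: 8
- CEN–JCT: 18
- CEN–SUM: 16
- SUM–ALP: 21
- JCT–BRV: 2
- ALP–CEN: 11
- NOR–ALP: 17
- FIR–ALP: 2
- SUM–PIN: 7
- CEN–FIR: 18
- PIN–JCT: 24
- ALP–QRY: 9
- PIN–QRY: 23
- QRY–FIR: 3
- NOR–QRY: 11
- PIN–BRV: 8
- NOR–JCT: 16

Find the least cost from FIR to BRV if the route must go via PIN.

Best FIR to PIN: FIR → ALP → PIN costing 20
Shortest PIN→BRV: PIN → BRV = 8
Total via PIN: 20 + 8 = $28.

$28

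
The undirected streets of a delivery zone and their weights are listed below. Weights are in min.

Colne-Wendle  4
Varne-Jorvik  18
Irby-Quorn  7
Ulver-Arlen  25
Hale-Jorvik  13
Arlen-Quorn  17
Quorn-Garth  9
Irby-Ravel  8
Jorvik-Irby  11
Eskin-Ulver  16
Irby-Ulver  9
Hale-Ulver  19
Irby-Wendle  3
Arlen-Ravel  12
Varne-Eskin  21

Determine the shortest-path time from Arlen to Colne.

Candidate routes:
Arlen - Quorn - Irby - Wendle - Colne: 17+7+3+4 = 31
Arlen - Ravel - Irby - Wendle - Colne: 12+8+3+4 = 27
Arlen - Ulver - Irby - Wendle - Colne: 25+9+3+4 = 41
The minimum is 27 min via Arlen - Ravel - Irby - Wendle - Colne.

27 min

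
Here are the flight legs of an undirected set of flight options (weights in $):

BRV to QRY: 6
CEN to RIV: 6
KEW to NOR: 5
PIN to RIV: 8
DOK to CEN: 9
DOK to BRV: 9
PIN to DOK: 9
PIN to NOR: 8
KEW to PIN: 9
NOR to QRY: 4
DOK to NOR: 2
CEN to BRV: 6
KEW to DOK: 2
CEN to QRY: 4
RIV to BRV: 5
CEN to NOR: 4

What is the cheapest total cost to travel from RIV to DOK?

$12

Settle nodes by increasing distance from RIV:
RIV: 0
BRV: 5  (via RIV)
CEN: 6  (via RIV)
PIN: 8  (via RIV)
QRY: 10  (via CEN)
NOR: 10  (via CEN)
DOK: 12  (via NOR)
Shortest route: RIV–CEN–NOR–DOK = $12.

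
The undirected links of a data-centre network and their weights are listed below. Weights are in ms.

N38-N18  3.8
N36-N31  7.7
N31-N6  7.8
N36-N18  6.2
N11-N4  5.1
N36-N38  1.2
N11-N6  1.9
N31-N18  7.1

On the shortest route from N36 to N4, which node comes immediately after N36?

N31

Enumerating some paths:
N36–N38–N18–N31–N6–N11–N4: 1.2+3.8+7.1+7.8+1.9+5.1 = 26.9
N36–N31–N6–N11–N4: 7.7+7.8+1.9+5.1 = 22.5
Cheapest is N36–N31–N6–N11–N4 at 22.5 ms.
So from N36 the first move is to N31.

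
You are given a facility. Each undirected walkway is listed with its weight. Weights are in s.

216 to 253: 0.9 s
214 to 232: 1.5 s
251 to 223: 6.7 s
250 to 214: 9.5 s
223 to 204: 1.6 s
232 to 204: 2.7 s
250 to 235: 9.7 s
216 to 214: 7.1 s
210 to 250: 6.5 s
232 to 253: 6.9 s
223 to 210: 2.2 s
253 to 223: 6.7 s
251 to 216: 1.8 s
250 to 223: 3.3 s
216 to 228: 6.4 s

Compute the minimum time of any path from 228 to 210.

Shortest distances from 228:
228: 0
216: 6.4  (via 228)
253: 7.3  (via 216)
251: 8.2  (via 216)
214: 13.5  (via 216)
223: 14  (via 253)
232: 14.2  (via 253)
204: 15.6  (via 223)
210: 16.2  (via 223)
Shortest route: 228–216–253–223–210 = 16.2 s.

16.2 s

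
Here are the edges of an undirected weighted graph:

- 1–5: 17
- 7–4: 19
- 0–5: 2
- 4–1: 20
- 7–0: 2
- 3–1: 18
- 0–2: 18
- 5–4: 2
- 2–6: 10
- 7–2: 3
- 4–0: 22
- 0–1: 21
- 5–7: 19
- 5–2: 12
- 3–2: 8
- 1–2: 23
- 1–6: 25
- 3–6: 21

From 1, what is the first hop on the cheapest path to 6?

6

Compare a few routes:
1 - 5 - 0 - 7 - 2 - 6: 17+2+2+3+10 = 34
1 - 6: 25 = 25
1 - 2 - 6: 23+10 = 33
The minimum is 25 via 1 - 6.
So from 1 the first move is to 6.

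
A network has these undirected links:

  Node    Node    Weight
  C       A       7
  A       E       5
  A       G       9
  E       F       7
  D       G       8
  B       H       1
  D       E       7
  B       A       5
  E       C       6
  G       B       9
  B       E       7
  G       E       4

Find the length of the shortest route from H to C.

Running Dijkstra from H:
H: 0
B: 1  (via H)
A: 6  (via B)
E: 8  (via B)
G: 10  (via B)
C: 13  (via A)
Shortest route: H–B–A–C = 13.

13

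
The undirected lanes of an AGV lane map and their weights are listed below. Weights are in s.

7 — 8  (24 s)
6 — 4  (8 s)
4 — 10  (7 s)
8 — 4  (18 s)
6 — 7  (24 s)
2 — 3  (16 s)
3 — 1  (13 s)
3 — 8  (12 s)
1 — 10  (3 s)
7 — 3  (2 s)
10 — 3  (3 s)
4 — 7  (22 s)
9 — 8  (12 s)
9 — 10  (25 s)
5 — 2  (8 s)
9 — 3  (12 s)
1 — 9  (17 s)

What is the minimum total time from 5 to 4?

34 s

Running Dijkstra from 5:
5: 0
2: 8  (via 5)
3: 24  (via 2)
7: 26  (via 3)
10: 27  (via 3)
1: 30  (via 10)
4: 34  (via 10)
Shortest route: 5–2–3–10–4 = 34 s.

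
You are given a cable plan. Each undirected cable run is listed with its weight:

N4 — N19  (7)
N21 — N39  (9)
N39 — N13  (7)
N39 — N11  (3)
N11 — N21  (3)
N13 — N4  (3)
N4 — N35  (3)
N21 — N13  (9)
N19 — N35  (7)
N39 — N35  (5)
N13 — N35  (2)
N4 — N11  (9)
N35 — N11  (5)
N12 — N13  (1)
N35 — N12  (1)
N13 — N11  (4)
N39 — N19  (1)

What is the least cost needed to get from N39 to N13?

7

Settle nodes by increasing distance from N39:
N39: 0
N19: 1  (via N39)
N11: 3  (via N39)
N35: 5  (via N39)
N21: 6  (via N11)
N12: 6  (via N35)
N13: 7  (via N39)
Shortest route: N39–N13 = 7.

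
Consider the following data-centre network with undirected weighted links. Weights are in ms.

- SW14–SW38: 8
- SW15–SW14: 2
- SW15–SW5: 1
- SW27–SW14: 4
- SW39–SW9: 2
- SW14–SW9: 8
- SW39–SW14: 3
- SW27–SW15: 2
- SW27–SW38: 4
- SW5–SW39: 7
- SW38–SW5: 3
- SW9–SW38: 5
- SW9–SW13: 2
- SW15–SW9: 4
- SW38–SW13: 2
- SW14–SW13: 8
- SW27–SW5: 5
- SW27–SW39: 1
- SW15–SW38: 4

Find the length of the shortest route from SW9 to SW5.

Settle nodes by increasing distance from SW9:
SW9: 0
SW39: 2  (via SW9)
SW13: 2  (via SW9)
SW27: 3  (via SW39)
SW15: 4  (via SW9)
SW38: 4  (via SW13)
SW14: 5  (via SW39)
SW5: 5  (via SW15)
Shortest route: SW9–SW15–SW5 = 5 ms.

5 ms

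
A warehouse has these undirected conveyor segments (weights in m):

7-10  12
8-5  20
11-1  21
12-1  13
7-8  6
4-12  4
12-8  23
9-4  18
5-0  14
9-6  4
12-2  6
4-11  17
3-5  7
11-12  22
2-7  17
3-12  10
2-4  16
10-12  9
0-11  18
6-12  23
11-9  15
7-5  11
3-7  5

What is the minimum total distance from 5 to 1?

Compare a few routes:
5–7–3–12–1: 11+5+10+13 = 39
5–3–12–1: 7+10+13 = 30
5–7–10–12–1: 11+12+9+13 = 45
Cheapest is 5–3–12–1 at 30 m.

30 m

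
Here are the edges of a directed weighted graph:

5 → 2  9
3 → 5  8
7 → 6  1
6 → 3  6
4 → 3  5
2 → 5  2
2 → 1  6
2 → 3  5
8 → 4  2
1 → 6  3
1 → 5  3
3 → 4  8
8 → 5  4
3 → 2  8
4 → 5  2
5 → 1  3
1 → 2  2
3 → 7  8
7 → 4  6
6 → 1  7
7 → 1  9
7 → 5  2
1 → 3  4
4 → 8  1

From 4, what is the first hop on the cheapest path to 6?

5

Candidate routes:
4 → 5 → 1 → 6: 2+3+3 = 8
4 → 8 → 5 → 1 → 6: 1+4+3+3 = 11
The minimum is 8 via 4 → 5 → 1 → 6.
So from 4 the first move is to 5.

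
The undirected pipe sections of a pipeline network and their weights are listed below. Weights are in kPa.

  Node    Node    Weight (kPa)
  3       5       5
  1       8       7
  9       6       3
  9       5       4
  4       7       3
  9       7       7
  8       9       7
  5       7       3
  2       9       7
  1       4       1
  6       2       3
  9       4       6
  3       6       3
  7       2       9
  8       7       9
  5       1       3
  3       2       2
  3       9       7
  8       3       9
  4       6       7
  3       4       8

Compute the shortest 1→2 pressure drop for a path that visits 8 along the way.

Best 1 to 8: 1–8 costing 7
Best 8 to 2: 8–3–2 costing 11
Total via 8: 7 + 11 = 18 kPa.

18 kPa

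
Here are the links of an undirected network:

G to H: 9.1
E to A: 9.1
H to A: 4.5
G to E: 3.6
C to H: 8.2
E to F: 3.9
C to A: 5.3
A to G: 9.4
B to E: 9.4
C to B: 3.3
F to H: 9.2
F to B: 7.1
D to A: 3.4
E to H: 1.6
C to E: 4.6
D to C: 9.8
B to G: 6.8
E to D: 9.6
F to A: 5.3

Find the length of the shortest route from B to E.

Settle nodes by increasing distance from B:
B: 0
C: 3.3  (via B)
G: 6.8  (via B)
F: 7.1  (via B)
E: 7.9  (via C)
Shortest route: B → C → E = 7.9.

7.9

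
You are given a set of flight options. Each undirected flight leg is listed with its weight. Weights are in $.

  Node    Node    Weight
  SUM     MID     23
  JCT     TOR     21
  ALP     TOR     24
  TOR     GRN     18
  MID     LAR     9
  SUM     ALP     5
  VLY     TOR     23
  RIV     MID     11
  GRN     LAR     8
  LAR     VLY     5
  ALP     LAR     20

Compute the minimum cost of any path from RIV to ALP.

$39

Compare a few routes:
RIV - MID - LAR - ALP: 11+9+20 = 40
RIV - MID - SUM - ALP: 11+23+5 = 39
Cheapest is RIV - MID - SUM - ALP at $39.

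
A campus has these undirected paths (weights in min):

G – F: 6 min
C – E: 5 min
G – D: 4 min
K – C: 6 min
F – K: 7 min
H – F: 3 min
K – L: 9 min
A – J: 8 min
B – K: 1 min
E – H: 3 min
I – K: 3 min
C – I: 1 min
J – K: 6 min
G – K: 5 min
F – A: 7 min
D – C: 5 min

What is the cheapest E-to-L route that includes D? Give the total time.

28 min

Best E to D: E → C → D costing 10
Best D to L: D → G → K → L costing 18
Total via D: 10 + 18 = 28 min.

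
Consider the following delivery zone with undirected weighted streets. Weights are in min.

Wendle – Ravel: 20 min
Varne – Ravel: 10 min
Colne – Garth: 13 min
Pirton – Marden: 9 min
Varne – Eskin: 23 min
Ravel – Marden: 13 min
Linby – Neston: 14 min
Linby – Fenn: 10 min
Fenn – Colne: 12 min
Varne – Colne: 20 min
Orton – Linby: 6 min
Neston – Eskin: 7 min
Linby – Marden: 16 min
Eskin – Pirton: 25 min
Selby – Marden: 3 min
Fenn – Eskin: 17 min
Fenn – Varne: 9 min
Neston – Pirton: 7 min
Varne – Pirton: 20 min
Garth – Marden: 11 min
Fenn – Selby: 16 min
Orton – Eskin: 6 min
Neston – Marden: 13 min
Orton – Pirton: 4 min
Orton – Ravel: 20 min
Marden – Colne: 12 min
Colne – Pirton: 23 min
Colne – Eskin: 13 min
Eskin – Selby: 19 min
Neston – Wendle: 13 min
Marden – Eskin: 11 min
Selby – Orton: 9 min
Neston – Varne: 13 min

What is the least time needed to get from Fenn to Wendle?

Settle nodes by increasing distance from Fenn:
Fenn: 0
Varne: 9  (via Fenn)
Linby: 10  (via Fenn)
Colne: 12  (via Fenn)
Selby: 16  (via Fenn)
Orton: 16  (via Linby)
Eskin: 17  (via Fenn)
Marden: 19  (via Selby)
Ravel: 19  (via Varne)
Pirton: 20  (via Orton)
Neston: 22  (via Varne)
Garth: 25  (via Colne)
Wendle: 35  (via Neston)
Shortest route: Fenn–Varne–Neston–Wendle = 35 min.

35 min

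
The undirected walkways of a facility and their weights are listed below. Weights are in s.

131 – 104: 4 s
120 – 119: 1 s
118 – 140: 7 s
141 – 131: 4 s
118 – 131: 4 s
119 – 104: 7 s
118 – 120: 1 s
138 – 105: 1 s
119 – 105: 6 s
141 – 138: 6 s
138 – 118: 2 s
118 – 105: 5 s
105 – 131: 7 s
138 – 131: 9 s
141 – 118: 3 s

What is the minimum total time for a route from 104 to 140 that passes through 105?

Shortest 104→105: 104 → 131 → 105 = 11
Shortest 105→140: 105 → 138 → 118 → 140 = 10
Total via 105: 11 + 10 = 21 s.

21 s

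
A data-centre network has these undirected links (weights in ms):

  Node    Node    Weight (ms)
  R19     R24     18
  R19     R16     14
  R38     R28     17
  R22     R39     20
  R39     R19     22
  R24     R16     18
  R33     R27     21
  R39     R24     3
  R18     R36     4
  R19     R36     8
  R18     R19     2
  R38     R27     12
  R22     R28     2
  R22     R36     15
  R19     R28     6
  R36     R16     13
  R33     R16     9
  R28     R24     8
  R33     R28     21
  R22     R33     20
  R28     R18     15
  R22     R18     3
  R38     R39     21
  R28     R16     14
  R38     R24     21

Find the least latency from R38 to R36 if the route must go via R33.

Shortest R38→R33: R38 → R27 → R33 = 33
Best R33 to R36: R33 → R16 → R36 costing 22
Total via R33: 33 + 22 = 55 ms.

55 ms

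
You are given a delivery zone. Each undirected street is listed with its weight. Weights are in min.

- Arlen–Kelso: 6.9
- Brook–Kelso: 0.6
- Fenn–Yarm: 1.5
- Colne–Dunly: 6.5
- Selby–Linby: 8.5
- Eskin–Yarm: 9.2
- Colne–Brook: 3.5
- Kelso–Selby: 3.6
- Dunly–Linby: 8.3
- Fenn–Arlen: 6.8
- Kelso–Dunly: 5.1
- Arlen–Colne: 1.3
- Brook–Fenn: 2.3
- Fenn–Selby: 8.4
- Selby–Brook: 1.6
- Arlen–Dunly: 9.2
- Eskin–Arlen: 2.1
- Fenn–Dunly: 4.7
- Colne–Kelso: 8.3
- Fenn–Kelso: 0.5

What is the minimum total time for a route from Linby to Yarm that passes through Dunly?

14.5 min

Shortest Linby→Dunly: Linby–Dunly = 8.3
Shortest Dunly→Yarm: Dunly–Fenn–Yarm = 6.2
Total via Dunly: 8.3 + 6.2 = 14.5 min.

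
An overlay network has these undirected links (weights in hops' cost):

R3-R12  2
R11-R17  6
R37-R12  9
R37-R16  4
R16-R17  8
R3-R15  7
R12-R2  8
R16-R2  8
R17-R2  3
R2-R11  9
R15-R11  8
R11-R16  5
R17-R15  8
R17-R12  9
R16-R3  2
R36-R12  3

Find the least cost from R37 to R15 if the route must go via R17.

20 hops' cost

Best R37 to R17: R37 → R16 → R17 costing 12
Shortest R17→R15: R17 → R15 = 8
Total via R17: 12 + 8 = 20 hops' cost.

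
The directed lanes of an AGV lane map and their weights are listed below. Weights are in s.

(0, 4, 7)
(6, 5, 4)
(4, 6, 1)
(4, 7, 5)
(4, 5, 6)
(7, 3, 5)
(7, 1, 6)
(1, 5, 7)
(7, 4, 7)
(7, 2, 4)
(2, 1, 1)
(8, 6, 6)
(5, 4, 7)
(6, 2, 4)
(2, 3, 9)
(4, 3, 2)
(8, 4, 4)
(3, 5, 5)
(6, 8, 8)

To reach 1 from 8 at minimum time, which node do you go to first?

Candidate routes:
8–6–2–1: 6+4+1 = 11
8–4–6–2–1: 4+1+4+1 = 10
The minimum is 10 s via 8–4–6–2–1.
So from 8 the first move is to 4.

4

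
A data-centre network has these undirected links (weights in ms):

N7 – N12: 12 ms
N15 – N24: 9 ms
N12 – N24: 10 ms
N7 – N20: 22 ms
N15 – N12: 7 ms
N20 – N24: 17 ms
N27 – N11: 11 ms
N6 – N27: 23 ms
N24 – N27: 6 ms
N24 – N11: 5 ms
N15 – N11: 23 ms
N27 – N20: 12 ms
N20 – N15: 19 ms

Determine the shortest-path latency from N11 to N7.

Candidate routes:
N11–N27–N24–N12–N7: 11+6+10+12 = 39
N11–N24–N12–N7: 5+10+12 = 27
N11–N24–N15–N12–N7: 5+9+7+12 = 33
Cheapest is N11–N24–N12–N7 at 27 ms.

27 ms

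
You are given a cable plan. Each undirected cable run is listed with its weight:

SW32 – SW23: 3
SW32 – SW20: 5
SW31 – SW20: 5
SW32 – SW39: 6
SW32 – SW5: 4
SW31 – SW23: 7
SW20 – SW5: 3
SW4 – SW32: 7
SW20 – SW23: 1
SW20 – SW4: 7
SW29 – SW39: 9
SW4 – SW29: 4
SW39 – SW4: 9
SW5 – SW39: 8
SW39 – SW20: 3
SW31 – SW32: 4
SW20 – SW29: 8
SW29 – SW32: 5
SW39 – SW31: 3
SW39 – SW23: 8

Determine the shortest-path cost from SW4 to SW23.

Compare a few routes:
SW4 - SW20 - SW23: 7+1 = 8
SW4 - SW32 - SW23: 7+3 = 10
The minimum is 8 via SW4 - SW20 - SW23.

8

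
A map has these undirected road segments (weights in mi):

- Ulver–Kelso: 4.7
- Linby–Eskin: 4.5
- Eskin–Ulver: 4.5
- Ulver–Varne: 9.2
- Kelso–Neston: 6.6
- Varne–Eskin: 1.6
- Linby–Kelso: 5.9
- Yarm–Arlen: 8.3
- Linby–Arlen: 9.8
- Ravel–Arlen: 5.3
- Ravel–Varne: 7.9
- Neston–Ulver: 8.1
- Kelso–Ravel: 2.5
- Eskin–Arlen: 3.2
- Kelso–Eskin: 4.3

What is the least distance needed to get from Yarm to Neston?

22.4 mi

Running Dijkstra from Yarm:
Yarm: 0
Arlen: 8.3  (via Yarm)
Eskin: 11.5  (via Arlen)
Varne: 13.1  (via Eskin)
Ravel: 13.6  (via Arlen)
Kelso: 15.8  (via Eskin)
Linby: 16  (via Eskin)
Ulver: 16  (via Eskin)
Neston: 22.4  (via Kelso)
Shortest route: Yarm → Arlen → Eskin → Kelso → Neston = 22.4 mi.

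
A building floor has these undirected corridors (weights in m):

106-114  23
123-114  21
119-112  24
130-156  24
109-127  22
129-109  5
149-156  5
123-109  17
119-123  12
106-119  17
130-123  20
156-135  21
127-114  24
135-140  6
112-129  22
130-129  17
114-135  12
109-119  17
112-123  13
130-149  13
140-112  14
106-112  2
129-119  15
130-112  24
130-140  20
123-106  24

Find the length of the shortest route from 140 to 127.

Compare a few routes:
140–135–114–127: 6+12+24 = 42
140–112–106–114–127: 14+2+23+24 = 63
140–130–129–109–127: 20+17+5+22 = 64
140–112–129–109–127: 14+22+5+22 = 63
Cheapest is 140–135–114–127 at 42 m.

42 m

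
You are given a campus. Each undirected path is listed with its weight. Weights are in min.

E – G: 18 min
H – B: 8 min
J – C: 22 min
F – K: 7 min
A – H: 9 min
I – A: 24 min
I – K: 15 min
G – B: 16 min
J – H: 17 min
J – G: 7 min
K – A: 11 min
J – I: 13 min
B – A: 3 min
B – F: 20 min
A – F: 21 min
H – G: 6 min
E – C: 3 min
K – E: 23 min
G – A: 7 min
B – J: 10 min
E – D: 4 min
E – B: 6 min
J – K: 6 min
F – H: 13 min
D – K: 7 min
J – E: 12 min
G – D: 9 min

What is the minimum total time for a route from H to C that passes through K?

33 min

Shortest H→K: H–G–J–K = 19
Best K to C: K–D–E–C costing 14
Total via K: 19 + 14 = 33 min.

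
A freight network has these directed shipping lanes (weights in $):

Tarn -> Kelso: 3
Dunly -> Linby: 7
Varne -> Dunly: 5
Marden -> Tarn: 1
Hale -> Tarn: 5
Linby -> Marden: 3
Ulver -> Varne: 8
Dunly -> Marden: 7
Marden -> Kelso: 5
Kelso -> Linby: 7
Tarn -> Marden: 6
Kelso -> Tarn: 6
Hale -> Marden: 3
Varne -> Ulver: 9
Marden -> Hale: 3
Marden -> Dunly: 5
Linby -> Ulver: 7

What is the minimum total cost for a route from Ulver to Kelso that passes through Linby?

Shortest Ulver→Linby: Ulver → Varne → Dunly → Linby = 20
Shortest Linby→Kelso: Linby → Marden → Tarn → Kelso = 7
Total via Linby: 20 + 7 = $27.

$27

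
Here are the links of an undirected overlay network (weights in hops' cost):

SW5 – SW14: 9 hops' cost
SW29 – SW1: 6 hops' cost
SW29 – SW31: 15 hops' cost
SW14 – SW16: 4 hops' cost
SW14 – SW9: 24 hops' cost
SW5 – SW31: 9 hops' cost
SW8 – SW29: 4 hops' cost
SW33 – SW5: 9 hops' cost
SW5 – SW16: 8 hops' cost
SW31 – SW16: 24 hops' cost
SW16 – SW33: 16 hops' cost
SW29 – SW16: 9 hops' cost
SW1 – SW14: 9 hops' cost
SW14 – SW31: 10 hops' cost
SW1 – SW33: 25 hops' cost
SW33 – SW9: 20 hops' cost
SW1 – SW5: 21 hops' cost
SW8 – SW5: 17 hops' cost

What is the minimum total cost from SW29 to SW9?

Settle nodes by increasing distance from SW29:
SW29: 0
SW8: 4  (via SW29)
SW1: 6  (via SW29)
SW16: 9  (via SW29)
SW14: 13  (via SW16)
SW31: 15  (via SW29)
SW5: 17  (via SW16)
SW33: 25  (via SW16)
SW9: 37  (via SW14)
Shortest route: SW29 → SW16 → SW14 → SW9 = 37 hops' cost.

37 hops' cost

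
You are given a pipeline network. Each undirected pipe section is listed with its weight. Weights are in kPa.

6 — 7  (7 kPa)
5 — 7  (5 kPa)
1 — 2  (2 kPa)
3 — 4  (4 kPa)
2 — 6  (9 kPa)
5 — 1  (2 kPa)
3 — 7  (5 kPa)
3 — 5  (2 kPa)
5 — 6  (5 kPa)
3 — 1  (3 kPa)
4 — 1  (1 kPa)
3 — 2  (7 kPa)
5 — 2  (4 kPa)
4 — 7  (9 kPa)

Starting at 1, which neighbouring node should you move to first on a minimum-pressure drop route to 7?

Enumerating some paths:
1–5–7: 2+5 = 7
1–3–7: 3+5 = 8
The minimum is 7 kPa via 1–5–7.
So from 1 the first move is to 5.

5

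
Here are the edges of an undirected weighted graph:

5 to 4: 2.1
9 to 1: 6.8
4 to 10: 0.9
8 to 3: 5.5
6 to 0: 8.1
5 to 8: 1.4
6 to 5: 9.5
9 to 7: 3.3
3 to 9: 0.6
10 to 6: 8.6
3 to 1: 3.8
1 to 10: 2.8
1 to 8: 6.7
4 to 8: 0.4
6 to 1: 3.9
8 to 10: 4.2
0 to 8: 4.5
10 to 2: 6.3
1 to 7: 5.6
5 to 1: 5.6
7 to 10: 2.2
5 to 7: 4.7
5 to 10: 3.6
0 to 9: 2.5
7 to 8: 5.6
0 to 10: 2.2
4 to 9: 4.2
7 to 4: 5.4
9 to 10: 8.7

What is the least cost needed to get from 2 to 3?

Candidate routes:
2–10–4–9–3: 6.3+0.9+4.2+0.6 = 12
2–10–0–9–3: 6.3+2.2+2.5+0.6 = 11.6
The minimum is 11.6 via 2–10–0–9–3.

11.6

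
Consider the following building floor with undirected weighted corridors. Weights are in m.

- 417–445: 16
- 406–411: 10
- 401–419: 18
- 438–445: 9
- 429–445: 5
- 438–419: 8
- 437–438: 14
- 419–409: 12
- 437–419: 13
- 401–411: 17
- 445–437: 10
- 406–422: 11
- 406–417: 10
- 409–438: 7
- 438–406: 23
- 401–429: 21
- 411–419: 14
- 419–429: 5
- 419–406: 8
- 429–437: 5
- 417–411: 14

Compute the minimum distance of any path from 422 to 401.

Candidate routes:
422 → 406 → 419 → 411 → 401: 11+8+14+17 = 50
422 → 406 → 419 → 401: 11+8+18 = 37
422 → 406 → 419 → 429 → 401: 11+8+5+21 = 45
422 → 406 → 411 → 401: 11+10+17 = 38
The minimum is 37 m via 422 → 406 → 419 → 401.

37 m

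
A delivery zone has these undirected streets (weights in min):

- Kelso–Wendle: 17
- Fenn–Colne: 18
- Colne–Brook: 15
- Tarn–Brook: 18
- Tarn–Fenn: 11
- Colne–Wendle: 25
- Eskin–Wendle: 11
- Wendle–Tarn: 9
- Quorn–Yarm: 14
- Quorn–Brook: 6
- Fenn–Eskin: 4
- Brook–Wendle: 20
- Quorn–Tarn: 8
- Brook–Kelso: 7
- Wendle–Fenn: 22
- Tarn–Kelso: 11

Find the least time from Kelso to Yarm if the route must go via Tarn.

33 min

Shortest Kelso→Tarn: Kelso → Tarn = 11
Shortest Tarn→Yarm: Tarn → Quorn → Yarm = 22
Total via Tarn: 11 + 22 = 33 min.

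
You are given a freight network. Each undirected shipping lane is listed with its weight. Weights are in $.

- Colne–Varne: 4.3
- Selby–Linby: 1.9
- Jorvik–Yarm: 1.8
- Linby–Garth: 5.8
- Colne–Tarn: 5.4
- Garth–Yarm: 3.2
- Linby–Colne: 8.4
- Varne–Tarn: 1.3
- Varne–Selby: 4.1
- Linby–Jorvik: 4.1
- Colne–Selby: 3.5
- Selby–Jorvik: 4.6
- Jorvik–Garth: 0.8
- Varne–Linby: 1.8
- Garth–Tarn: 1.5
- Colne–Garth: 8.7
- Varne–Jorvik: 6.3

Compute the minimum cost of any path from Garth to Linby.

$4.6

Compare a few routes:
Garth → Jorvik → Linby: 0.8+4.1 = 4.9
Garth → Tarn → Varne → Linby: 1.5+1.3+1.8 = 4.6
The minimum is $4.6 via Garth → Tarn → Varne → Linby.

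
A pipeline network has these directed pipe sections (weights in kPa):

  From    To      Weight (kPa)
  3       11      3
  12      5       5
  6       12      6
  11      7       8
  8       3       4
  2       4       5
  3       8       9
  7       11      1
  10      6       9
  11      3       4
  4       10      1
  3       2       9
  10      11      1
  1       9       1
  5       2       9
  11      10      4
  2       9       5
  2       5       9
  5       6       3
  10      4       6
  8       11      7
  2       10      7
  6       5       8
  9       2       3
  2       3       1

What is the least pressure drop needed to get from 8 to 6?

Running Dijkstra from 8:
8: 0
3: 4  (via 8)
11: 7  (via 8)
10: 11  (via 11)
2: 13  (via 3)
7: 15  (via 11)
4: 17  (via 10)
9: 18  (via 2)
6: 20  (via 10)
Shortest route: 8 → 11 → 10 → 6 = 20 kPa.

20 kPa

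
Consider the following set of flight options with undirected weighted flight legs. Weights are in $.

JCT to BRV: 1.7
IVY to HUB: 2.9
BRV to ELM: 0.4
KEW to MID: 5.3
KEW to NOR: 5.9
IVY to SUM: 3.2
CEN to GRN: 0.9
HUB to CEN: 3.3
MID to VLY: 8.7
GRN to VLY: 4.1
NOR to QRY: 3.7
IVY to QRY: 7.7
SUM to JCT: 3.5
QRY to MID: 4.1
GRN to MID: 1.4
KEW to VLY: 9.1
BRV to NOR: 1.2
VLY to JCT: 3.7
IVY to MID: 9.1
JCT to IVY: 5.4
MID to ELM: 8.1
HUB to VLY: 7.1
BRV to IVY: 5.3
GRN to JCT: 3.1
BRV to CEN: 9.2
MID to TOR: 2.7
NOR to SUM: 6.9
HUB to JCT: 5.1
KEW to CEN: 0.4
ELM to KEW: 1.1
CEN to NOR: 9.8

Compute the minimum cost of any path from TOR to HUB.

$8.3

Enumerating some paths:
TOR - MID - KEW - CEN - HUB: 2.7+5.3+0.4+3.3 = 11.7
TOR - MID - GRN - CEN - HUB: 2.7+1.4+0.9+3.3 = 8.3
The minimum is $8.3 via TOR - MID - GRN - CEN - HUB.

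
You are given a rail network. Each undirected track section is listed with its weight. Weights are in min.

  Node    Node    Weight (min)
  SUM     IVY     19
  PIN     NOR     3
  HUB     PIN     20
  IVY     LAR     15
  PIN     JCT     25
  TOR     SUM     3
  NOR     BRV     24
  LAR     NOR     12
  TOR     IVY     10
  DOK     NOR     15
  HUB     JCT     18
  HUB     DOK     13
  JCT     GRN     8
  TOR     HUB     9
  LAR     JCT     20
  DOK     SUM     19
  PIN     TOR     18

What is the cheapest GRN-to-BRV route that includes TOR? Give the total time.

80 min

Shortest GRN→TOR: GRN → JCT → HUB → TOR = 35
Best TOR to BRV: TOR → PIN → NOR → BRV costing 45
Total via TOR: 35 + 45 = 80 min.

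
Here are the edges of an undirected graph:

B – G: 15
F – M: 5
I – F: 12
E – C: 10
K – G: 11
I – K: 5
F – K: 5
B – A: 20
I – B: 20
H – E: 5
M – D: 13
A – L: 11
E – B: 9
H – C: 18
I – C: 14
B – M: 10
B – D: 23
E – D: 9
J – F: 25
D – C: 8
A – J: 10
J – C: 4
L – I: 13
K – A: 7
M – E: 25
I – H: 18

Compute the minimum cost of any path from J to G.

28

Settle nodes by increasing distance from J:
J: 0
C: 4  (via J)
A: 10  (via J)
D: 12  (via C)
E: 14  (via C)
K: 17  (via A)
I: 18  (via C)
H: 19  (via E)
L: 21  (via A)
F: 22  (via K)
B: 23  (via E)
M: 25  (via D)
G: 28  (via K)
Shortest route: J–A–K–G = 28.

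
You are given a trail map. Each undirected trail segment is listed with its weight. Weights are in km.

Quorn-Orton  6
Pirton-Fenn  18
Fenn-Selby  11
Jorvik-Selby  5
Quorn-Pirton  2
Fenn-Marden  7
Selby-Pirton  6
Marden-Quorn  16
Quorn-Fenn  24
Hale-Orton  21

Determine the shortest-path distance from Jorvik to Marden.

Candidate routes:
Jorvik - Selby - Pirton - Quorn - Marden: 5+6+2+16 = 29
Jorvik - Selby - Fenn - Marden: 5+11+7 = 23
Cheapest is Jorvik - Selby - Fenn - Marden at 23 km.

23 km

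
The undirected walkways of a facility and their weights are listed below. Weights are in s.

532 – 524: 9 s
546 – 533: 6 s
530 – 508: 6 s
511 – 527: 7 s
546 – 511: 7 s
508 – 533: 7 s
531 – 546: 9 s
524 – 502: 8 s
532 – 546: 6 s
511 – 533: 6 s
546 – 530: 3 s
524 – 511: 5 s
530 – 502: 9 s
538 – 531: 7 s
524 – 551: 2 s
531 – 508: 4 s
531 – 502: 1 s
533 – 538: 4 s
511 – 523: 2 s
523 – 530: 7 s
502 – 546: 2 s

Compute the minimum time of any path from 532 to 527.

Shortest distances from 532:
532: 0
546: 6  (via 532)
502: 8  (via 546)
530: 9  (via 546)
524: 9  (via 532)
531: 9  (via 502)
551: 11  (via 524)
533: 12  (via 546)
508: 13  (via 531)
511: 13  (via 546)
523: 15  (via 511)
538: 16  (via 531)
527: 20  (via 511)
Shortest route: 532 → 546 → 511 → 527 = 20 s.

20 s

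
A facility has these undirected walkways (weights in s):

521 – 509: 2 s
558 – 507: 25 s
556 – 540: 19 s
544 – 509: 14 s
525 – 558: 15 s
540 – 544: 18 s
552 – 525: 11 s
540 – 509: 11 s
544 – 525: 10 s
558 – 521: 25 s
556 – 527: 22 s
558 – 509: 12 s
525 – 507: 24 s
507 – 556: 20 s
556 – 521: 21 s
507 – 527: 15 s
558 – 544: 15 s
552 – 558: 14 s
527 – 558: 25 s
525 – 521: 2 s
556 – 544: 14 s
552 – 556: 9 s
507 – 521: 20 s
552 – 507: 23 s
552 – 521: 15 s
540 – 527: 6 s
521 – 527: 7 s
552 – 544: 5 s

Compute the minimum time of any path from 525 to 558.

15 s

Running Dijkstra from 525:
525: 0
521: 2  (via 525)
509: 4  (via 521)
527: 9  (via 521)
544: 10  (via 525)
552: 11  (via 525)
540: 15  (via 509)
558: 15  (via 525)
Shortest route: 525 → 558 = 15 s.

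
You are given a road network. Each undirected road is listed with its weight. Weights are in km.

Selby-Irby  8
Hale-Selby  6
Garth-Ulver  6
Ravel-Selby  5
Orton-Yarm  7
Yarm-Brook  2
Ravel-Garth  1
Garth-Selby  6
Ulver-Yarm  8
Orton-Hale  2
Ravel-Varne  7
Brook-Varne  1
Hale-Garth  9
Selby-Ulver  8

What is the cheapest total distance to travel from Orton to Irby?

16 km

Settle nodes by increasing distance from Orton:
Orton: 0
Hale: 2  (via Orton)
Yarm: 7  (via Orton)
Selby: 8  (via Hale)
Brook: 9  (via Yarm)
Varne: 10  (via Brook)
Garth: 11  (via Hale)
Ravel: 12  (via Garth)
Ulver: 15  (via Yarm)
Irby: 16  (via Selby)
Shortest route: Orton–Hale–Selby–Irby = 16 km.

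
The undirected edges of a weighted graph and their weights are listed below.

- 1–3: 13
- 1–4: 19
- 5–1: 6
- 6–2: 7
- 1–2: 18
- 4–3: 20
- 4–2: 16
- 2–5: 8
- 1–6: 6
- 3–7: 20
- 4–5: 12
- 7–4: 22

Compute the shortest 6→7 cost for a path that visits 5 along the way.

46

Shortest 6→5: 6 → 1 → 5 = 12
Shortest 5→7: 5 → 4 → 7 = 34
Total via 5: 12 + 34 = 46.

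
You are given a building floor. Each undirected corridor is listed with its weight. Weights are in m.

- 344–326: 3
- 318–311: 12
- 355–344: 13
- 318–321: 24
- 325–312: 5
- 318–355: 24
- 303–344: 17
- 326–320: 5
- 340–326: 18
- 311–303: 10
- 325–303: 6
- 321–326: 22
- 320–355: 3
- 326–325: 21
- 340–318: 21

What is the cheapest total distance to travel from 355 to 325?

29 m

Enumerating some paths:
355 → 320 → 326 → 325: 3+5+21 = 29
355 → 320 → 326 → 344 → 303 → 325: 3+5+3+17+6 = 34
Cheapest is 355 → 320 → 326 → 325 at 29 m.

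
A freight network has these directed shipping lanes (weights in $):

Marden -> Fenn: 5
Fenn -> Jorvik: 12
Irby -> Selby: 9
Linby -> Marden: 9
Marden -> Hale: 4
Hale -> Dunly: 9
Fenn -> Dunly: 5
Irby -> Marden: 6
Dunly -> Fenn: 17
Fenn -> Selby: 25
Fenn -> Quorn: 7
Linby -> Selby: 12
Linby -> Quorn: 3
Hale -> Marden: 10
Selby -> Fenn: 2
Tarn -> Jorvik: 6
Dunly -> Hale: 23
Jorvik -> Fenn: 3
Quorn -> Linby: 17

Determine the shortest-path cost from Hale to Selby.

Candidate routes:
Hale–Marden–Fenn–Quorn–Linby–Selby: 10+5+7+17+12 = 51
Hale–Marden–Fenn–Selby: 10+5+25 = 40
Hale–Dunly–Fenn–Selby: 9+17+25 = 51
Cheapest is Hale–Marden–Fenn–Selby at $40.

$40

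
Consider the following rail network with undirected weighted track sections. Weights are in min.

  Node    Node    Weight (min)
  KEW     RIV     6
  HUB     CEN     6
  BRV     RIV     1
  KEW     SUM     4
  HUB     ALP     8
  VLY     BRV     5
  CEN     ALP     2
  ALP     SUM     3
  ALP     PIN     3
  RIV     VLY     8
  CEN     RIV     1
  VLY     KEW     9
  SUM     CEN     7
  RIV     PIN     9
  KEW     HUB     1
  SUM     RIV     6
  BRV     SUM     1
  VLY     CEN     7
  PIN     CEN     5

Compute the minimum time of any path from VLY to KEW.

9 min

Candidate routes:
VLY–BRV–RIV–KEW: 5+1+6 = 12
VLY–BRV–SUM–KEW: 5+1+4 = 10
VLY–KEW: 9 = 9
VLY–BRV–RIV–CEN–HUB–KEW: 5+1+1+6+1 = 14
Cheapest is VLY–KEW at 9 min.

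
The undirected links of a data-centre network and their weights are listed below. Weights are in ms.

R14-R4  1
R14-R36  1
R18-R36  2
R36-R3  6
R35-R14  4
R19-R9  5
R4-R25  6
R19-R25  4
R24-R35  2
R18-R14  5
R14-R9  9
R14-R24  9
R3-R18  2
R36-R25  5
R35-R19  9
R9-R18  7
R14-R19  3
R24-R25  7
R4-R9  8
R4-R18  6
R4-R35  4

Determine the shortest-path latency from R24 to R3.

Settle nodes by increasing distance from R24:
R24: 0
R35: 2  (via R24)
R4: 6  (via R35)
R14: 6  (via R35)
R25: 7  (via R24)
R36: 7  (via R14)
R19: 9  (via R14)
R18: 9  (via R36)
R3: 11  (via R18)
Shortest route: R24 → R35 → R14 → R36 → R18 → R3 = 11 ms.

11 ms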